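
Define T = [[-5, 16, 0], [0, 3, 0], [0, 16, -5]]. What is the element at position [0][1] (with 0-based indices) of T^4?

-1088

Characteristic polynomial: μ^3 + 7μ^2 - 5μ - 75 = (μ - 3)(μ + 5)^2, so the eigenvalues are -5, -5, 3.
μ=3: eigenvector (2, 1, 2).
μ=-5: eigenvector (2, 0, -1).
μ=-5: eigenvector (-1, 0, 1).
P = [[2, 2, -1], [1, 0, 0], [2, -1, 1]], D = diag(3, -5, -5), P⁻¹ = [[0, 1, 0], [1, -4, 1], [1, -6, 2]].
T⁴ = P·diag(81, 625, 625)·P⁻¹ = [[625, -1088, 0], [0, 81, 0], [0, -1088, 625]].
The requested entry is -1088.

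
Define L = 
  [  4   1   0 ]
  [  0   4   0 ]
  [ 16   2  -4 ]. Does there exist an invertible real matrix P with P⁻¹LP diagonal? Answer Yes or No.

Characteristic polynomial: p(r) = r^3 - 4r^2 - 16r + 64 = (r - 4)^2(r + 4).
r = 4 has algebraic multiplicity 2; rank(L − 4I) = 2, so geometric multiplicity = 1.
Geometric multiplicity < algebraic multiplicity, so L is not diagonalizable.

No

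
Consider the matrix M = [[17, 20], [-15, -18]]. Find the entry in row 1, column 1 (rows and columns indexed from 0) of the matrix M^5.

-1068

Characteristic polynomial: μ^2 + μ - 6 = (μ - 2)(μ + 3), so the eigenvalues are -3, 2.
μ=2: eigenvector (4, -3).
μ=-3: eigenvector (-1, 1).
P = [[4, -1], [-3, 1]], D = diag(2, -3), P⁻¹ = [[1, 1], [3, 4]].
M⁵ = P·diag(32, -243)·P⁻¹ = [[857, 1100], [-825, -1068]].
The requested entry is -1068.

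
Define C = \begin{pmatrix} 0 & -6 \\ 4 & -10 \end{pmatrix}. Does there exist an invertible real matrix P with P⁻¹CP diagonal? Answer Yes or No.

Yes

Characteristic polynomial: p(λ) = λ^2 + 10λ + 24 = (λ + 4)(λ + 6).
All 2 eigenvalues are distinct, so C is diagonalizable.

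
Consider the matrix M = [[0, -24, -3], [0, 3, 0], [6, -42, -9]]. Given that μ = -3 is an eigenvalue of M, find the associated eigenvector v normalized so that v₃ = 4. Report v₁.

4

M + 3I = [[3, -24, -3], [0, 6, 0], [6, -42, -6]].
Solving (M + 3I)v = 0 gives the eigenspace spanned by (4, 0, 4).
With v₃ = 4, v = (4, 0, 4), so v₁ = 4.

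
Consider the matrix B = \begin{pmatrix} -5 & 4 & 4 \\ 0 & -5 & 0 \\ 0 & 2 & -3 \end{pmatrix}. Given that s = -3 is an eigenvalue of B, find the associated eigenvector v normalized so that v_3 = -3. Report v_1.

B + 3I = [[-2, 4, 4], [0, -2, 0], [0, 2, 0]].
Solving (B + 3I)v = 0 gives the eigenspace spanned by (-6, 0, -3).
With v_3 = -3, v = (-6, 0, -3), so v_1 = -6.

-6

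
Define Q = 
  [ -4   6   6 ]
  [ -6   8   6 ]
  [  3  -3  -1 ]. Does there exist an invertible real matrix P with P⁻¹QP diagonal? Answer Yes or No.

Yes

Characteristic polynomial: p(s) = s^3 - 3s^2 + 4 = (s - 2)^2(s + 1).
s = 2 has algebraic multiplicity 2; rank(Q − 2I) = 1, so geometric multiplicity = 2.
Every eigenvalue has geometric = algebraic multiplicity, so Q is diagonalizable.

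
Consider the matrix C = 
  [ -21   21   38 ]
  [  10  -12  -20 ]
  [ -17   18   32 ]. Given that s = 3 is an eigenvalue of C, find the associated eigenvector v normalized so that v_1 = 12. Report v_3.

12

C − 3I = [[-24, 21, 38], [10, -15, -20], [-17, 18, 29]].
Solving (C − 3I)v = 0 gives the eigenspace spanned by (12, -8, 12).
With v_1 = 12, v = (12, -8, 12), so v_3 = 12.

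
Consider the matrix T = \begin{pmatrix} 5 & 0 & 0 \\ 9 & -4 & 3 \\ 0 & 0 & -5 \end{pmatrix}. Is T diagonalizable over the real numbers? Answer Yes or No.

Yes

Characteristic polynomial: p(μ) = μ^3 + 4μ^2 - 25μ - 100 = (μ - 5)(μ + 4)(μ + 5).
All 3 eigenvalues are distinct, so T is diagonalizable.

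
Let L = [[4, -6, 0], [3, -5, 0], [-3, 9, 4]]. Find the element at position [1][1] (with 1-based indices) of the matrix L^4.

Characteristic polynomial: μ^3 - 3μ^2 - 6μ + 8 = (μ - 4)(μ - 1)(μ + 2), so the eigenvalues are -2, 1, 4.
μ=-2: eigenvector (-1, -1, 1).
μ=1: eigenvector (2, 1, -1).
μ=4: eigenvector (0, 0, 1).
P = [[-1, 2, 0], [-1, 1, 0], [1, -1, 1]], D = diag(-2, 1, 4), P⁻¹ = [[1, -2, 0], [1, -1, 0], [0, 1, 1]].
L⁴ = P·diag(16, 1, 256)·P⁻¹ = [[-14, 30, 0], [-15, 31, 0], [15, 225, 256]].
The requested entry is -14.

-14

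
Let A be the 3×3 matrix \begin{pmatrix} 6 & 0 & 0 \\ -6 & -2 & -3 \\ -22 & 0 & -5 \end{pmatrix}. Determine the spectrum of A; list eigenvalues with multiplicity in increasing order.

-5, -2, 6

Characteristic polynomial: p(λ) = λ^3 + λ^2 - 32λ - 60 = (λ - 6)(λ + 2)(λ + 5).
Roots (with multiplicity): -5, -2, 6.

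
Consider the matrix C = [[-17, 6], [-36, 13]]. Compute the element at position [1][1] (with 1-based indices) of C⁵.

-9377

Characteristic polynomial: μ^2 + 4μ - 5 = (μ - 1)(μ + 5), so the eigenvalues are -5, 1.
μ=-5: eigenvector (1, 2).
μ=1: eigenvector (1, 3).
P = [[1, 1], [2, 3]], D = diag(-5, 1), P⁻¹ = [[3, -1], [-2, 1]].
C⁵ = P·diag(-3125, 1)·P⁻¹ = [[-9377, 3126], [-18756, 6253]].
The requested entry is -9377.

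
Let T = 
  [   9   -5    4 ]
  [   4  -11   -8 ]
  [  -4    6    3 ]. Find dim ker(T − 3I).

1

T − 3I = [[6, -5, 4], [4, -14, -8], [-4, 6, 0]].
This matrix has rank 2, so its null space has dimension 3 − 2 = 1.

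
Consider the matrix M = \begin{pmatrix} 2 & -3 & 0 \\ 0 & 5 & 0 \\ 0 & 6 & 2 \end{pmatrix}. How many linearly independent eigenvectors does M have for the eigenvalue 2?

M − 2I = [[0, -3, 0], [0, 3, 0], [0, 6, 0]].
This matrix has rank 1, so its null space has dimension 3 − 1 = 2.

2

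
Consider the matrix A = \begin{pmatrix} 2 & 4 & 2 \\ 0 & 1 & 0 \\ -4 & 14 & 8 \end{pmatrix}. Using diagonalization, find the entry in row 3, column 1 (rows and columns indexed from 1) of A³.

Characteristic polynomial: λ^3 - 11λ^2 + 34λ - 24 = (λ - 6)(λ - 4)(λ - 1), so the eigenvalues are 1, 4, 6.
λ=4: eigenvector (1, 0, 1).
λ=1: eigenvector (0, 1, -2).
λ=6: eigenvector (1, 0, 2).
P = [[1, 0, 1], [0, 1, 0], [1, -2, 2]], D = diag(4, 1, 6), P⁻¹ = [[2, -2, -1], [0, 1, 0], [-1, 2, 1]].
A³ = P·diag(64, 1, 216)·P⁻¹ = [[-88, 304, 152], [0, 1, 0], [-304, 734, 368]].
The requested entry is -304.

-304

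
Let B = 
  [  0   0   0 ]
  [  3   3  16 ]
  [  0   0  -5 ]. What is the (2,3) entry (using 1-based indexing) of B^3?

304

Characteristic polynomial: s^3 + 2s^2 - 15s = s(s - 3)(s + 5), so the eigenvalues are -5, 0, 3.
s=0: eigenvector (1, -1, 0).
s=3: eigenvector (0, 1, 0).
s=-5: eigenvector (0, -2, 1).
P = [[1, 0, 0], [-1, 1, -2], [0, 0, 1]], D = diag(0, 3, -5), P⁻¹ = [[1, 0, 0], [1, 1, 2], [0, 0, 1]].
B³ = P·diag(0, 27, -125)·P⁻¹ = [[0, 0, 0], [27, 27, 304], [0, 0, -125]].
The requested entry is 304.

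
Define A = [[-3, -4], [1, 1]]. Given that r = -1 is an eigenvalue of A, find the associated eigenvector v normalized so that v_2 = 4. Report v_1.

-8

A + 1I = [[-2, -4], [1, 2]].
Solving (A + 1I)v = 0 gives the eigenspace spanned by (-8, 4).
With v_2 = 4, v = (-8, 4), so v_1 = -8.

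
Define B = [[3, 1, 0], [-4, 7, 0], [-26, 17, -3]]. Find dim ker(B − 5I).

B − 5I = [[-2, 1, 0], [-4, 2, 0], [-26, 17, -8]].
This matrix has rank 2, so its null space has dimension 3 − 2 = 1.

1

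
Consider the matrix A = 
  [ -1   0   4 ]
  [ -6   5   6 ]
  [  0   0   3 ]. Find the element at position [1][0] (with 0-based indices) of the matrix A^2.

Characteristic polynomial: r^3 - 7r^2 + 7r + 15 = (r - 5)(r - 3)(r + 1), so the eigenvalues are -1, 3, 5.
r=5: eigenvector (0, -1, 0).
r=-1: eigenvector (1, 1, 0).
r=3: eigenvector (1, 0, 1).
P = [[0, 1, 1], [-1, 1, 0], [0, 0, 1]], D = diag(5, -1, 3), P⁻¹ = [[1, -1, -1], [1, 0, -1], [0, 0, 1]].
A² = P·diag(25, 1, 9)·P⁻¹ = [[1, 0, 8], [-24, 25, 24], [0, 0, 9]].
The requested entry is -24.

-24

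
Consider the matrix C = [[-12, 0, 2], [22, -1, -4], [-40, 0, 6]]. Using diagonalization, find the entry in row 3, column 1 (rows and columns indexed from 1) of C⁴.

Characteristic polynomial: r^3 + 7r^2 + 14r + 8 = (r + 1)(r + 2)(r + 4), so the eigenvalues are -4, -2, -1.
r=-1: eigenvector (0, 1, 0).
r=-4: eigenvector (1, -2, 4).
r=-2: eigenvector (1, -2, 5).
P = [[0, 1, 1], [1, -2, -2], [0, 4, 5]], D = diag(-1, -4, -2), P⁻¹ = [[2, 1, 0], [5, 0, -1], [-4, 0, 1]].
C⁴ = P·diag(1, 256, 16)·P⁻¹ = [[1216, 0, -240], [-2430, 1, 480], [4800, 0, -944]].
The requested entry is 4800.

4800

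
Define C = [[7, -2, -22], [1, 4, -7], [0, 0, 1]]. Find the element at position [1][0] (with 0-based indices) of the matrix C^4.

671

Characteristic polynomial: s^3 - 12s^2 + 41s - 30 = (s - 6)(s - 5)(s - 1), so the eigenvalues are 1, 5, 6.
s=5: eigenvector (1, 1, 0).
s=6: eigenvector (-2, -1, 0).
s=1: eigenvector (4, 1, 1).
P = [[1, -2, 4], [1, -1, 1], [0, 0, 1]], D = diag(5, 6, 1), P⁻¹ = [[-1, 2, 2], [-1, 1, 3], [0, 0, 1]].
C⁴ = P·diag(625, 1296, 1)·P⁻¹ = [[1967, -1342, -6522], [671, -46, -2637], [0, 0, 1]].
The requested entry is 671.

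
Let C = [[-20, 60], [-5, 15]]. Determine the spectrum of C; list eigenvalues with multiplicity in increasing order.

Characteristic polynomial: p(λ) = λ^2 + 5λ = λ(λ + 5).
Roots (with multiplicity): -5, 0.

-5, 0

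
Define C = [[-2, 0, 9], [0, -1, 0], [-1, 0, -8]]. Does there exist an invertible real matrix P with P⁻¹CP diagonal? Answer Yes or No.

No

Characteristic polynomial: p(λ) = λ^3 + 11λ^2 + 35λ + 25 = (λ + 1)(λ + 5)^2.
λ = -5 has algebraic multiplicity 2; rank(C + 5I) = 2, so geometric multiplicity = 1.
Geometric multiplicity < algebraic multiplicity, so C is not diagonalizable.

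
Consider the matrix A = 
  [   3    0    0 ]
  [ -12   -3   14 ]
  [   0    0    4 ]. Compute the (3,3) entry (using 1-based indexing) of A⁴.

256

Characteristic polynomial: μ^3 - 4μ^2 - 9μ + 36 = (μ - 4)(μ - 3)(μ + 3), so the eigenvalues are -3, 3, 4.
μ=3: eigenvector (1, -2, 0).
μ=-3: eigenvector (0, 1, 0).
μ=4: eigenvector (0, 2, 1).
P = [[1, 0, 0], [-2, 1, 2], [0, 0, 1]], D = diag(3, -3, 4), P⁻¹ = [[1, 0, 0], [2, 1, -2], [0, 0, 1]].
A⁴ = P·diag(81, 81, 256)·P⁻¹ = [[81, 0, 0], [0, 81, 350], [0, 0, 256]].
The requested entry is 256.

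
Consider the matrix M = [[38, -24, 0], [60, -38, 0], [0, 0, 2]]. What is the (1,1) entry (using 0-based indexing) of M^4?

16

Characteristic polynomial: t^3 - 2t^2 - 4t + 8 = (t - 2)^2(t + 2), so the eigenvalues are -2, 2, 2.
t=-2: eigenvector (3, 5, 0).
t=2: eigenvector (-2, -3, 0).
t=2: eigenvector (0, 0, 1).
P = [[3, -2, 0], [5, -3, 0], [0, 0, 1]], D = diag(-2, 2, 2), P⁻¹ = [[-3, 2, 0], [-5, 3, 0], [0, 0, 1]].
M⁴ = P·diag(16, 16, 16)·P⁻¹ = [[16, 0, 0], [0, 16, 0], [0, 0, 16]].
The requested entry is 16.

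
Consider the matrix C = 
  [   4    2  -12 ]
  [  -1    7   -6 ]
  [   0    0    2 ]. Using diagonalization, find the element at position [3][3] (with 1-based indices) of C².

Characteristic polynomial: μ^3 - 13μ^2 + 52μ - 60 = (μ - 6)(μ - 5)(μ - 2), so the eigenvalues are 2, 5, 6.
μ=6: eigenvector (1, 1, 0).
μ=2: eigenvector (4, 2, 1).
μ=5: eigenvector (-2, -1, 0).
P = [[1, 4, -2], [1, 2, -1], [0, 1, 0]], D = diag(6, 2, 5), P⁻¹ = [[-1, 2, 0], [0, 0, 1], [-1, 1, 2]].
C² = P·diag(36, 4, 25)·P⁻¹ = [[14, 22, -84], [-11, 47, -42], [0, 0, 4]].
The requested entry is 4.

4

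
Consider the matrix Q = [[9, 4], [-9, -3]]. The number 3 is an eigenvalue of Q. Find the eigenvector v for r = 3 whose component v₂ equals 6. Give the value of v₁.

Q − 3I = [[6, 4], [-9, -6]].
Solving (Q − 3I)v = 0 gives the eigenspace spanned by (-4, 6).
With v₂ = 6, v = (-4, 6), so v₁ = -4.

-4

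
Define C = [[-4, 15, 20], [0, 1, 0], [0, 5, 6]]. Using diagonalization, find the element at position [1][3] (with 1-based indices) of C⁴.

Characteristic polynomial: r^3 - 3r^2 - 22r + 24 = (r - 6)(r - 1)(r + 4), so the eigenvalues are -4, 1, 6.
r=-4: eigenvector (1, 0, 0).
r=1: eigenvector (-1, 1, -1).
r=6: eigenvector (2, 0, 1).
P = [[1, -1, 2], [0, 1, 0], [0, -1, 1]], D = diag(-4, 1, 6), P⁻¹ = [[1, -1, -2], [0, 1, 0], [0, 1, 1]].
C⁴ = P·diag(256, 1, 1296)·P⁻¹ = [[256, 2335, 2080], [0, 1, 0], [0, 1295, 1296]].
The requested entry is 2080.

2080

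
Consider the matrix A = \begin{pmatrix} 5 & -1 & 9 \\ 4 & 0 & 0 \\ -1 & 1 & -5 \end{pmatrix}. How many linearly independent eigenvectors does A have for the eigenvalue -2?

A + 2I = [[7, -1, 9], [4, 2, 0], [-1, 1, -3]].
This matrix has rank 2, so its null space has dimension 3 − 2 = 1.

1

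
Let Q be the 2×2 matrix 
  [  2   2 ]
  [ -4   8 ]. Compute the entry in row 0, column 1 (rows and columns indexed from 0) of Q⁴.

Characteristic polynomial: r^2 - 10r + 24 = (r - 6)(r - 4), so the eigenvalues are 4, 6.
r=4: eigenvector (1, 1).
r=6: eigenvector (1, 2).
P = [[1, 1], [1, 2]], D = diag(4, 6), P⁻¹ = [[2, -1], [-1, 1]].
Q⁴ = P·diag(256, 1296)·P⁻¹ = [[-784, 1040], [-2080, 2336]].
The requested entry is 1040.

1040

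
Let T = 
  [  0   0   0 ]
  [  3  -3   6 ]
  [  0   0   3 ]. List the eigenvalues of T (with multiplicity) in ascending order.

-3, 0, 3

Characteristic polynomial: p(s) = s^3 - 9s = s(s - 3)(s + 3).
Roots (with multiplicity): -3, 0, 3.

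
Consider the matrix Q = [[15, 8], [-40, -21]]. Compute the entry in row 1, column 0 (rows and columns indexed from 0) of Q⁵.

-31240

Characteristic polynomial: s^2 + 6s + 5 = (s + 1)(s + 5), so the eigenvalues are -5, -1.
s=-1: eigenvector (1, -2).
s=-5: eigenvector (-2, 5).
P = [[1, -2], [-2, 5]], D = diag(-1, -5), P⁻¹ = [[5, 2], [2, 1]].
Q⁵ = P·diag(-1, -3125)·P⁻¹ = [[12495, 6248], [-31240, -15621]].
The requested entry is -31240.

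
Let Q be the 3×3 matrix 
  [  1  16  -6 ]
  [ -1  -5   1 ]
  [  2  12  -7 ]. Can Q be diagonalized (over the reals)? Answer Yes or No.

No

Characteristic polynomial: p(t) = t^3 + 11t^2 + 39t + 45 = (t + 3)^2(t + 5).
t = -3 has algebraic multiplicity 2; rank(Q + 3I) = 2, so geometric multiplicity = 1.
Geometric multiplicity < algebraic multiplicity, so Q is not diagonalizable.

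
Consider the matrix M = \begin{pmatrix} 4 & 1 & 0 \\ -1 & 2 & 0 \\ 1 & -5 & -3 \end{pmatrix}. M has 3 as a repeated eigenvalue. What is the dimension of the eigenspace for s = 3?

1

M − 3I = [[1, 1, 0], [-1, -1, 0], [1, -5, -6]].
This matrix has rank 2, so its null space has dimension 3 − 2 = 1.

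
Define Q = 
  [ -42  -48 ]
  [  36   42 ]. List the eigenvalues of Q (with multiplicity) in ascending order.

Characteristic polynomial: p(μ) = μ^2 - 36 = (μ - 6)(μ + 6).
Roots (with multiplicity): -6, 6.

-6, 6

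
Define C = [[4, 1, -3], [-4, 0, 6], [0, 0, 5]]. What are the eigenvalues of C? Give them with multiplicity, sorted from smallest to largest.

Characteristic polynomial: p(t) = t^3 - 9t^2 + 24t - 20 = (t - 5)(t - 2)^2.
Roots (with multiplicity): 2, 2, 5.

2, 2, 5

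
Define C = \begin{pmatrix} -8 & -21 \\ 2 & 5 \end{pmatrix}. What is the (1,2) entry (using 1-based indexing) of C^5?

-651

Characteristic polynomial: λ^2 + 3λ + 2 = (λ + 1)(λ + 2), so the eigenvalues are -2, -1.
λ=-2: eigenvector (7, -2).
λ=-1: eigenvector (-3, 1).
P = [[7, -3], [-2, 1]], D = diag(-2, -1), P⁻¹ = [[1, 3], [2, 7]].
C⁵ = P·diag(-32, -1)·P⁻¹ = [[-218, -651], [62, 185]].
The requested entry is -651.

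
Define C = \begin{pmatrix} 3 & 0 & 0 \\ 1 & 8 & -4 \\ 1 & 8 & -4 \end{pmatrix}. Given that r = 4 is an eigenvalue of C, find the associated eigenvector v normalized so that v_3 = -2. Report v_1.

0

C − 4I = [[-1, 0, 0], [1, 4, -4], [1, 8, -8]].
Solving (C − 4I)v = 0 gives the eigenspace spanned by (0, -2, -2).
With v_3 = -2, v = (0, -2, -2), so v_1 = 0.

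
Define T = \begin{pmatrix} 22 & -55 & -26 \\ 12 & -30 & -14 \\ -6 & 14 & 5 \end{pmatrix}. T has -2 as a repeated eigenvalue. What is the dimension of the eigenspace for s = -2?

1

T + 2I = [[24, -55, -26], [12, -28, -14], [-6, 14, 7]].
This matrix has rank 2, so its null space has dimension 3 − 2 = 1.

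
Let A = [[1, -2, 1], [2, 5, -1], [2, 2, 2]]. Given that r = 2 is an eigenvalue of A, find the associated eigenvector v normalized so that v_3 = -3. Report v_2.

-3

A − 2I = [[-1, -2, 1], [2, 3, -1], [2, 2, 0]].
Solving (A − 2I)v = 0 gives the eigenspace spanned by (3, -3, -3).
With v_3 = -3, v = (3, -3, -3), so v_2 = -3.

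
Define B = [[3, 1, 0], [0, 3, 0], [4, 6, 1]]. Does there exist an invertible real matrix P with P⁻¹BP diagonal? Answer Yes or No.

Characteristic polynomial: p(t) = t^3 - 7t^2 + 15t - 9 = (t - 3)^2(t - 1).
t = 3 has algebraic multiplicity 2; rank(B − 3I) = 2, so geometric multiplicity = 1.
Geometric multiplicity < algebraic multiplicity, so B is not diagonalizable.

No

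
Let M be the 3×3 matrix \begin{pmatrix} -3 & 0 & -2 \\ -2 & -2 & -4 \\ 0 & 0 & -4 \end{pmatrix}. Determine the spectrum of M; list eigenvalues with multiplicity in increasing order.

Characteristic polynomial: p(r) = r^3 + 9r^2 + 26r + 24 = (r + 2)(r + 3)(r + 4).
Roots (with multiplicity): -4, -3, -2.

-4, -3, -2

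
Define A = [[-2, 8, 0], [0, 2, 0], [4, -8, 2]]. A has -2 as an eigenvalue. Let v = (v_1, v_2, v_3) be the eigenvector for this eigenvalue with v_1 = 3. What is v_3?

-3

A + 2I = [[0, 8, 0], [0, 4, 0], [4, -8, 4]].
Solving (A + 2I)v = 0 gives the eigenspace spanned by (3, 0, -3).
With v_1 = 3, v = (3, 0, -3), so v_3 = -3.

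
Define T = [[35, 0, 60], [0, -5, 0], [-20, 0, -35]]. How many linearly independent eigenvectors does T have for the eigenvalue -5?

T + 5I = [[40, 0, 60], [0, 0, 0], [-20, 0, -30]].
This matrix has rank 1, so its null space has dimension 3 − 1 = 2.

2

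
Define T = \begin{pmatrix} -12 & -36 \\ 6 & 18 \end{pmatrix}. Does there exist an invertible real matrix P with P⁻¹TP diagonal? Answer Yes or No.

Yes

Characteristic polynomial: p(s) = s^2 - 6s = s(s - 6).
All 2 eigenvalues are distinct, so T is diagonalizable.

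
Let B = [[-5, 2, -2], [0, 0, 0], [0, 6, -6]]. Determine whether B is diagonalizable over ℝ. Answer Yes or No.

Characteristic polynomial: p(μ) = μ^3 + 11μ^2 + 30μ = μ(μ + 5)(μ + 6).
All 3 eigenvalues are distinct, so B is diagonalizable.

Yes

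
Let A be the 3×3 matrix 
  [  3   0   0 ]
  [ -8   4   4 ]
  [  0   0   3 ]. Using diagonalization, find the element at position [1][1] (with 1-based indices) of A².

9

Characteristic polynomial: t^3 - 10t^2 + 33t - 36 = (t - 4)(t - 3)^2, so the eigenvalues are 3, 3, 4.
t=4: eigenvector (0, 1, 0).
t=3: eigenvector (1, 0, 2).
t=3: eigenvector (-2, -4, -3).
P = [[0, 1, -2], [1, 0, -4], [0, 2, -3]], D = diag(4, 3, 3), P⁻¹ = [[-8, 1, 4], [-3, 0, 2], [-2, 0, 1]].
A² = P·diag(16, 9, 9)·P⁻¹ = [[9, 0, 0], [-56, 16, 28], [0, 0, 9]].
The requested entry is 9.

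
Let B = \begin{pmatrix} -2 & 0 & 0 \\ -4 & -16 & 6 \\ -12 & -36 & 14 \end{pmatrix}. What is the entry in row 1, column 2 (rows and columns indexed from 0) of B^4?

-240

Characteristic polynomial: r^3 + 4r^2 - 4r - 16 = (r - 2)(r + 2)(r + 4), so the eigenvalues are -4, -2, 2.
r=-2: eigenvector (1, 1, 3).
r=-4: eigenvector (0, 1, 2).
r=2: eigenvector (0, 1, 3).
P = [[1, 0, 0], [1, 1, 1], [3, 2, 3]], D = diag(-2, -4, 2), P⁻¹ = [[1, 0, 0], [0, 3, -1], [-1, -2, 1]].
B⁴ = P·diag(16, 256, 16)·P⁻¹ = [[16, 0, 0], [0, 736, -240], [0, 1440, -464]].
The requested entry is -240.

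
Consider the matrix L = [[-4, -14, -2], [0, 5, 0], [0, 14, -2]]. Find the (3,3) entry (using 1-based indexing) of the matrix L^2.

4

Characteristic polynomial: s^3 + s^2 - 22s - 40 = (s - 5)(s + 2)(s + 4), so the eigenvalues are -4, -2, 5.
s=-4: eigenvector (1, 0, 0).
s=-2: eigenvector (-1, 0, 1).
s=5: eigenvector (-2, 1, 2).
P = [[1, -1, -2], [0, 0, 1], [0, 1, 2]], D = diag(-4, -2, 5), P⁻¹ = [[1, 0, 1], [0, -2, 1], [0, 1, 0]].
L² = P·diag(16, 4, 25)·P⁻¹ = [[16, -42, 12], [0, 25, 0], [0, 42, 4]].
The requested entry is 4.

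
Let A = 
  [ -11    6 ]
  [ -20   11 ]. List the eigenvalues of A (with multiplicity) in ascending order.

-1, 1

Characteristic polynomial: p(r) = r^2 - 1 = (r - 1)(r + 1).
Roots (with multiplicity): -1, 1.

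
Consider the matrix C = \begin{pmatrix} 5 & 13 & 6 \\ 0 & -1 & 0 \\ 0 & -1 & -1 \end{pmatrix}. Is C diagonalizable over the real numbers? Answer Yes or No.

No

Characteristic polynomial: p(λ) = λ^3 - 3λ^2 - 9λ - 5 = (λ - 5)(λ + 1)^2.
λ = -1 has algebraic multiplicity 2; rank(C + 1I) = 2, so geometric multiplicity = 1.
Geometric multiplicity < algebraic multiplicity, so C is not diagonalizable.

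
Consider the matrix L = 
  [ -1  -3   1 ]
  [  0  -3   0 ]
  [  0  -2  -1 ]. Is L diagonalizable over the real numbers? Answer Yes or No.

Characteristic polynomial: p(μ) = μ^3 + 5μ^2 + 7μ + 3 = (μ + 1)^2(μ + 3).
μ = -1 has algebraic multiplicity 2; rank(L + 1I) = 2, so geometric multiplicity = 1.
Geometric multiplicity < algebraic multiplicity, so L is not diagonalizable.

No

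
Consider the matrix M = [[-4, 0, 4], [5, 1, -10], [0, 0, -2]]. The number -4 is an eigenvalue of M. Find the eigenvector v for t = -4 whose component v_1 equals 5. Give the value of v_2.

M + 4I = [[0, 0, 4], [5, 5, -10], [0, 0, 2]].
Solving (M + 4I)v = 0 gives the eigenspace spanned by (5, -5, 0).
With v_1 = 5, v = (5, -5, 0), so v_2 = -5.

-5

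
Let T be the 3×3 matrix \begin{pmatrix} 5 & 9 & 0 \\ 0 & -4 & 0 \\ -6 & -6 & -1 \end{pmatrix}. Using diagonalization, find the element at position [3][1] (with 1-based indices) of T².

Characteristic polynomial: μ^3 - 21μ - 20 = (μ - 5)(μ + 1)(μ + 4), so the eigenvalues are -4, -1, 5.
μ=5: eigenvector (1, 0, -1).
μ=-4: eigenvector (-1, 1, 0).
μ=-1: eigenvector (0, 0, 1).
P = [[1, -1, 0], [0, 1, 0], [-1, 0, 1]], D = diag(5, -4, -1), P⁻¹ = [[1, 1, 0], [0, 1, 0], [1, 1, 1]].
T² = P·diag(25, 16, 1)·P⁻¹ = [[25, 9, 0], [0, 16, 0], [-24, -24, 1]].
The requested entry is -24.

-24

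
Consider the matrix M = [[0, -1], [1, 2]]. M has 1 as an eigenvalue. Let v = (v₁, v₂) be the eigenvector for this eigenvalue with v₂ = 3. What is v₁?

-3

M − 1I = [[-1, -1], [1, 1]].
Solving (M − 1I)v = 0 gives the eigenspace spanned by (-3, 3).
With v₂ = 3, v = (-3, 3), so v₁ = -3.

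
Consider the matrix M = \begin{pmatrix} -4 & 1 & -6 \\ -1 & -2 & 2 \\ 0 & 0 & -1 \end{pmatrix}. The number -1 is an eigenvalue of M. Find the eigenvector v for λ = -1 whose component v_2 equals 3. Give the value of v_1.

-1

M + 1I = [[-3, 1, -6], [-1, -1, 2], [0, 0, 0]].
Solving (M + 1I)v = 0 gives the eigenspace spanned by (-1, 3, 1).
With v_2 = 3, v = (-1, 3, 1), so v_1 = -1.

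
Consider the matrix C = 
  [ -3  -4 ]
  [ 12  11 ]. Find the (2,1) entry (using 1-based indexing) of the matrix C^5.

Characteristic polynomial: λ^2 - 8λ + 15 = (λ - 5)(λ - 3), so the eigenvalues are 3, 5.
λ=5: eigenvector (-1, 2).
λ=3: eigenvector (-2, 3).
P = [[-1, -2], [2, 3]], D = diag(5, 3), P⁻¹ = [[3, 2], [-2, -1]].
C⁵ = P·diag(3125, 243)·P⁻¹ = [[-8403, -5764], [17292, 11771]].
The requested entry is 17292.

17292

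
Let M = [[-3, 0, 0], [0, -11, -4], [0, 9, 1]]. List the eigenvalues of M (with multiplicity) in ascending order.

Characteristic polynomial: p(λ) = λ^3 + 13λ^2 + 55λ + 75 = (λ + 3)(λ + 5)^2.
Roots (with multiplicity): -5, -5, -3.

-5, -5, -3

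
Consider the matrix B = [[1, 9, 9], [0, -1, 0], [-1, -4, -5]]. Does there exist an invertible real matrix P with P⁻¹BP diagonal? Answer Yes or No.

Characteristic polynomial: p(λ) = λ^3 + 5λ^2 + 8λ + 4 = (λ + 1)(λ + 2)^2.
λ = -2 has algebraic multiplicity 2; rank(B + 2I) = 2, so geometric multiplicity = 1.
Geometric multiplicity < algebraic multiplicity, so B is not diagonalizable.

No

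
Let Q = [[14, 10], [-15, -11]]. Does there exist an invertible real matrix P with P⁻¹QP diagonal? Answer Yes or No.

Characteristic polynomial: p(t) = t^2 - 3t - 4 = (t - 4)(t + 1).
All 2 eigenvalues are distinct, so Q is diagonalizable.

Yes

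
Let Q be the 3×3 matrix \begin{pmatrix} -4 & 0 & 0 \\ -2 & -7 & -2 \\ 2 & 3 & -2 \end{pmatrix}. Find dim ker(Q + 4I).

Q + 4I = [[0, 0, 0], [-2, -3, -2], [2, 3, 2]].
This matrix has rank 1, so its null space has dimension 3 − 1 = 2.

2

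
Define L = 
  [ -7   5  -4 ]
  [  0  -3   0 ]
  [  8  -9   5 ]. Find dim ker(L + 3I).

L + 3I = [[-4, 5, -4], [0, 0, 0], [8, -9, 8]].
This matrix has rank 2, so its null space has dimension 3 − 2 = 1.

1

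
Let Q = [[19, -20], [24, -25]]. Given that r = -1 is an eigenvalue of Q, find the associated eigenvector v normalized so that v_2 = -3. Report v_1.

-3

Q + 1I = [[20, -20], [24, -24]].
Solving (Q + 1I)v = 0 gives the eigenspace spanned by (-3, -3).
With v_2 = -3, v = (-3, -3), so v_1 = -3.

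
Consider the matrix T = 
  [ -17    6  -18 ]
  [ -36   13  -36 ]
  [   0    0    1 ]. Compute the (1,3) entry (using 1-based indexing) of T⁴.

1872

Characteristic polynomial: r^3 + 3r^2 - 9r + 5 = (r - 1)^2(r + 5), so the eigenvalues are -5, 1, 1.
r=-5: eigenvector (1, 2, 0).
r=1: eigenvector (0, 3, 1).
r=1: eigenvector (-1, 0, 1).
P = [[1, 0, -1], [2, 3, 0], [0, 1, 1]], D = diag(-5, 1, 1), P⁻¹ = [[3, -1, 3], [-2, 1, -2], [2, -1, 3]].
T⁴ = P·diag(625, 1, 1)·P⁻¹ = [[1873, -624, 1872], [3744, -1247, 3744], [0, 0, 1]].
The requested entry is 1872.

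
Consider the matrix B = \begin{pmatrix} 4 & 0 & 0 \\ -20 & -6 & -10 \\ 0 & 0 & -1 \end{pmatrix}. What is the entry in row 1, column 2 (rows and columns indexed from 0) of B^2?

Characteristic polynomial: r^3 + 3r^2 - 22r - 24 = (r - 4)(r + 1)(r + 6), so the eigenvalues are -6, -1, 4.
r=4: eigenvector (1, -2, 0).
r=-6: eigenvector (0, 1, 0).
r=-1: eigenvector (0, -2, 1).
P = [[1, 0, 0], [-2, 1, -2], [0, 0, 1]], D = diag(4, -6, -1), P⁻¹ = [[1, 0, 0], [2, 1, 2], [0, 0, 1]].
B² = P·diag(16, 36, 1)·P⁻¹ = [[16, 0, 0], [40, 36, 70], [0, 0, 1]].
The requested entry is 70.

70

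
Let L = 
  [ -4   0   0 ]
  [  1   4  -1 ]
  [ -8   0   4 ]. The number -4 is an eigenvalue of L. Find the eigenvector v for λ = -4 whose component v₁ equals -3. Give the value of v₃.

L + 4I = [[0, 0, 0], [1, 8, -1], [-8, 0, 8]].
Solving (L + 4I)v = 0 gives the eigenspace spanned by (-3, 0, -3).
With v₁ = -3, v = (-3, 0, -3), so v₃ = -3.

-3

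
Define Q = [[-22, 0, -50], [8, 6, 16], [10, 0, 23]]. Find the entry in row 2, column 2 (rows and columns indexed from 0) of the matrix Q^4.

Characteristic polynomial: t^3 - 7t^2 + 36 = (t - 6)(t - 3)(t + 2), so the eigenvalues are -2, 3, 6.
t=-2: eigenvector (5, -1, -2).
t=3: eigenvector (-2, 0, 1).
t=6: eigenvector (0, 1, 0).
P = [[5, -2, 0], [-1, 0, 1], [-2, 1, 0]], D = diag(-2, 3, 6), P⁻¹ = [[1, 0, 2], [2, 0, 5], [1, 1, 2]].
Q⁴ = P·diag(16, 81, 1296)·P⁻¹ = [[-244, 0, -650], [1280, 1296, 2560], [130, 0, 341]].
The requested entry is 341.

341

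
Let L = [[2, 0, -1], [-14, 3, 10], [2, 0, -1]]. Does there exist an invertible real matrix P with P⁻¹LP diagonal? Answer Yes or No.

Characteristic polynomial: p(r) = r^3 - 4r^2 + 3r = r(r - 3)(r - 1).
All 3 eigenvalues are distinct, so L is diagonalizable.

Yes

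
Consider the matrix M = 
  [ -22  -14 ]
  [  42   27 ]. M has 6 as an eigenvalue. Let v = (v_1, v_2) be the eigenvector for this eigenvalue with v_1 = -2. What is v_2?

4

M − 6I = [[-28, -14], [42, 21]].
Solving (M − 6I)v = 0 gives the eigenspace spanned by (-2, 4).
With v_1 = -2, v = (-2, 4), so v_2 = 4.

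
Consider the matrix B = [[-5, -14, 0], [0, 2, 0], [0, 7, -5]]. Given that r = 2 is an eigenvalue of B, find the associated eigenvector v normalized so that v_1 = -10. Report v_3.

5

B − 2I = [[-7, -14, 0], [0, 0, 0], [0, 7, -7]].
Solving (B − 2I)v = 0 gives the eigenspace spanned by (-10, 5, 5).
With v_1 = -10, v = (-10, 5, 5), so v_3 = 5.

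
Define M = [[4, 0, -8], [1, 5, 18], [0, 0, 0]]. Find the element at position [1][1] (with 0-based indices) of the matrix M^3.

125

Characteristic polynomial: t^3 - 9t^2 + 20t = t(t - 5)(t - 4), so the eigenvalues are 0, 4, 5.
t=5: eigenvector (0, -1, 0).
t=0: eigenvector (2, -4, 1).
t=4: eigenvector (1, -1, 0).
P = [[0, 2, 1], [-1, -4, -1], [0, 1, 0]], D = diag(5, 0, 4), P⁻¹ = [[-1, -1, -2], [0, 0, 1], [1, 0, -2]].
M³ = P·diag(125, 0, 64)·P⁻¹ = [[64, 0, -128], [61, 125, 378], [0, 0, 0]].
The requested entry is 125.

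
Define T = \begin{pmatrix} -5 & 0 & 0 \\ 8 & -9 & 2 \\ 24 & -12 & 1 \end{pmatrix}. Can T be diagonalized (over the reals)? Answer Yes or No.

Characteristic polynomial: p(μ) = μ^3 + 13μ^2 + 55μ + 75 = (μ + 3)(μ + 5)^2.
μ = -5 has algebraic multiplicity 2; rank(T + 5I) = 1, so geometric multiplicity = 2.
Every eigenvalue has geometric = algebraic multiplicity, so T is diagonalizable.

Yes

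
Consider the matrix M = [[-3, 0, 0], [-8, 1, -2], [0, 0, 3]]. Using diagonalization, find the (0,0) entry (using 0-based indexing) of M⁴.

81

Characteristic polynomial: r^3 - r^2 - 9r + 9 = (r - 3)(r - 1)(r + 3), so the eigenvalues are -3, 1, 3.
r=-3: eigenvector (1, 2, 0).
r=1: eigenvector (0, 1, 0).
r=3: eigenvector (0, -1, 1).
P = [[1, 0, 0], [2, 1, -1], [0, 0, 1]], D = diag(-3, 1, 3), P⁻¹ = [[1, 0, 0], [-2, 1, 1], [0, 0, 1]].
M⁴ = P·diag(81, 1, 81)·P⁻¹ = [[81, 0, 0], [160, 1, -80], [0, 0, 81]].
The requested entry is 81.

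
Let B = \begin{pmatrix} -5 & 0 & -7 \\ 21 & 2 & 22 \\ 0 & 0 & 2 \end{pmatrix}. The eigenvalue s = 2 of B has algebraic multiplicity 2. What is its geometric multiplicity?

B − 2I = [[-7, 0, -7], [21, 0, 22], [0, 0, 0]].
This matrix has rank 2, so its null space has dimension 3 − 2 = 1.

1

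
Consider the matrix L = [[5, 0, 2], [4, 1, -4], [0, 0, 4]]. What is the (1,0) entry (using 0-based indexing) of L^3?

124

Characteristic polynomial: s^3 - 10s^2 + 29s - 20 = (s - 5)(s - 4)(s - 1), so the eigenvalues are 1, 4, 5.
s=1: eigenvector (0, 1, 0).
s=5: eigenvector (1, 1, 0).
s=4: eigenvector (-2, -4, 1).
P = [[0, 1, -2], [1, 1, -4], [0, 0, 1]], D = diag(1, 5, 4), P⁻¹ = [[-1, 1, 2], [1, 0, 2], [0, 0, 1]].
L³ = P·diag(1, 125, 64)·P⁻¹ = [[125, 0, 122], [124, 1, -4], [0, 0, 64]].
The requested entry is 124.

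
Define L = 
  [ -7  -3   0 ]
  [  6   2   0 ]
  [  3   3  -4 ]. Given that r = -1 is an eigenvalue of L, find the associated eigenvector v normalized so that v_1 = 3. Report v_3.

L + 1I = [[-6, -3, 0], [6, 3, 0], [3, 3, -3]].
Solving (L + 1I)v = 0 gives the eigenspace spanned by (3, -6, -3).
With v_1 = 3, v = (3, -6, -3), so v_3 = -3.

-3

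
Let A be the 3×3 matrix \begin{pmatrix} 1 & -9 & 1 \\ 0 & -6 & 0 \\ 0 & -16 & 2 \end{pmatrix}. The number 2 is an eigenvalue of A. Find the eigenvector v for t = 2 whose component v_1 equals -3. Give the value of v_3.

-3

A − 2I = [[-1, -9, 1], [0, -8, 0], [0, -16, 0]].
Solving (A − 2I)v = 0 gives the eigenspace spanned by (-3, 0, -3).
With v_1 = -3, v = (-3, 0, -3), so v_3 = -3.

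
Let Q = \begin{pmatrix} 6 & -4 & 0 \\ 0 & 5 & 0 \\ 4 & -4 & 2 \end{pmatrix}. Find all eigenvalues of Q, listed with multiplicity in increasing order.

2, 5, 6

Characteristic polynomial: p(t) = t^3 - 13t^2 + 52t - 60 = (t - 6)(t - 5)(t - 2).
Roots (with multiplicity): 2, 5, 6.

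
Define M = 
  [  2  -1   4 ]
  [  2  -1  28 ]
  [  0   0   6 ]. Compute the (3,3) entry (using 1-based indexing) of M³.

216

Characteristic polynomial: μ^3 - 7μ^2 + 6μ = μ(μ - 6)(μ - 1), so the eigenvalues are 0, 1, 6.
μ=0: eigenvector (-1, -2, 0).
μ=1: eigenvector (1, 1, 0).
μ=6: eigenvector (0, 4, 1).
P = [[-1, 1, 0], [-2, 1, 4], [0, 0, 1]], D = diag(0, 1, 6), P⁻¹ = [[1, -1, 4], [2, -1, 4], [0, 0, 1]].
M³ = P·diag(0, 1, 216)·P⁻¹ = [[2, -1, 4], [2, -1, 868], [0, 0, 216]].
The requested entry is 216.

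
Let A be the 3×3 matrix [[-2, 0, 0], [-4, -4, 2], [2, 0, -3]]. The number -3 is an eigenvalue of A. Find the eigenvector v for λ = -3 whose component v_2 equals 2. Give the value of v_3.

1

A + 3I = [[1, 0, 0], [-4, -1, 2], [2, 0, 0]].
Solving (A + 3I)v = 0 gives the eigenspace spanned by (0, 2, 1).
With v_2 = 2, v = (0, 2, 1), so v_3 = 1.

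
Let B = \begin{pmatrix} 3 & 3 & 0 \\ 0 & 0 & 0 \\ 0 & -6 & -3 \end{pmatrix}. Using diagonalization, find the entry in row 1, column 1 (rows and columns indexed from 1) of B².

9

Characteristic polynomial: t^3 - 9t = t(t - 3)(t + 3), so the eigenvalues are -3, 0, 3.
t=3: eigenvector (1, 0, 0).
t=0: eigenvector (-1, 1, -2).
t=-3: eigenvector (0, 0, 1).
P = [[1, -1, 0], [0, 1, 0], [0, -2, 1]], D = diag(3, 0, -3), P⁻¹ = [[1, 1, 0], [0, 1, 0], [0, 2, 1]].
B² = P·diag(9, 0, 9)·P⁻¹ = [[9, 9, 0], [0, 0, 0], [0, 18, 9]].
The requested entry is 9.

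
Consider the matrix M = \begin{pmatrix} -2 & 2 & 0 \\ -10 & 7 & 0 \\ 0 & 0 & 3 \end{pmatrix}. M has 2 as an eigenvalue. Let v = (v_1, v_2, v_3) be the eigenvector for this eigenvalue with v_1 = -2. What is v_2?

-4

M − 2I = [[-4, 2, 0], [-10, 5, 0], [0, 0, 1]].
Solving (M − 2I)v = 0 gives the eigenspace spanned by (-2, -4, 0).
With v_1 = -2, v = (-2, -4, 0), so v_2 = -4.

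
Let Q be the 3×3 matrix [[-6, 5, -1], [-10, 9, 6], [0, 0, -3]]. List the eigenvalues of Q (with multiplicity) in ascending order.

Characteristic polynomial: p(r) = r^3 - 13r - 12 = (r - 4)(r + 1)(r + 3).
Roots (with multiplicity): -3, -1, 4.

-3, -1, 4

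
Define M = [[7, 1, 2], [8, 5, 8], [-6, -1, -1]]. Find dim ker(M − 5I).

M − 5I = [[2, 1, 2], [8, 0, 8], [-6, -1, -6]].
This matrix has rank 2, so its null space has dimension 3 − 2 = 1.

1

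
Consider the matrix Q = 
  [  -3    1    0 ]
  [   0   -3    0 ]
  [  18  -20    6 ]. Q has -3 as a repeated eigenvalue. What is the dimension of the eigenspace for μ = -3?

Q + 3I = [[0, 1, 0], [0, 0, 0], [18, -20, 9]].
This matrix has rank 2, so its null space has dimension 3 − 2 = 1.

1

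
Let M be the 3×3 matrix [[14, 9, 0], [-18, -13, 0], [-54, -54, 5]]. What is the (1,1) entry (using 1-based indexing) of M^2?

34

Characteristic polynomial: s^3 - 6s^2 - 15s + 100 = (s - 5)^2(s + 4), so the eigenvalues are -4, 5, 5.
s=5: eigenvector (1, -1, -4).
s=-4: eigenvector (-1, 2, 6).
s=5: eigenvector (0, 0, 1).
P = [[1, -1, 0], [-1, 2, 0], [-4, 6, 1]], D = diag(5, -4, 5), P⁻¹ = [[2, 1, 0], [1, 1, 0], [2, -2, 1]].
M² = P·diag(25, 16, 25)·P⁻¹ = [[34, 9, 0], [-18, 7, 0], [-54, -54, 25]].
The requested entry is 34.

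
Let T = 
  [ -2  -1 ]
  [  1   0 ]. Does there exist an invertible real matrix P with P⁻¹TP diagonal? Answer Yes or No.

No

Characteristic polynomial: p(r) = r^2 + 2r + 1 = (r + 1)^2.
r = -1 has algebraic multiplicity 2; rank(T + 1I) = 1, so geometric multiplicity = 1.
Geometric multiplicity < algebraic multiplicity, so T is not diagonalizable.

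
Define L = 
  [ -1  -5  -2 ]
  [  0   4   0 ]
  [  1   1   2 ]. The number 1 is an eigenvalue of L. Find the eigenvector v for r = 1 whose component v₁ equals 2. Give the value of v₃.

L − 1I = [[-2, -5, -2], [0, 3, 0], [1, 1, 1]].
Solving (L − 1I)v = 0 gives the eigenspace spanned by (2, 0, -2).
With v₁ = 2, v = (2, 0, -2), so v₃ = -2.

-2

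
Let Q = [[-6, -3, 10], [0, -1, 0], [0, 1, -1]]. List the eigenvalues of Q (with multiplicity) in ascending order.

Characteristic polynomial: p(s) = s^3 + 8s^2 + 13s + 6 = (s + 1)^2(s + 6).
Roots (with multiplicity): -6, -1, -1.

-6, -1, -1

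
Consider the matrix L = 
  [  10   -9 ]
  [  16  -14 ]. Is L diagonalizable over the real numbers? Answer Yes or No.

No

Characteristic polynomial: p(μ) = μ^2 + 4μ + 4 = (μ + 2)^2.
μ = -2 has algebraic multiplicity 2; rank(L + 2I) = 1, so geometric multiplicity = 1.
Geometric multiplicity < algebraic multiplicity, so L is not diagonalizable.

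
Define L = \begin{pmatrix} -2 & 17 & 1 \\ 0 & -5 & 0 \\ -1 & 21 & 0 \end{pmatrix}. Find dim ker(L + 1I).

L + 1I = [[-1, 17, 1], [0, -4, 0], [-1, 21, 1]].
This matrix has rank 2, so its null space has dimension 3 − 2 = 1.

1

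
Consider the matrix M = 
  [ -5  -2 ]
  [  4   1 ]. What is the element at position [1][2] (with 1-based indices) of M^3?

-26

Characteristic polynomial: r^2 + 4r + 3 = (r + 1)(r + 3), so the eigenvalues are -3, -1.
r=-3: eigenvector (1, -1).
r=-1: eigenvector (-1, 2).
P = [[1, -1], [-1, 2]], D = diag(-3, -1), P⁻¹ = [[2, 1], [1, 1]].
M³ = P·diag(-27, -1)·P⁻¹ = [[-53, -26], [52, 25]].
The requested entry is -26.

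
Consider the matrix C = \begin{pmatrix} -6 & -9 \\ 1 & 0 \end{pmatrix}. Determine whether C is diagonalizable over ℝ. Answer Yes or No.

Characteristic polynomial: p(t) = t^2 + 6t + 9 = (t + 3)^2.
t = -3 has algebraic multiplicity 2; rank(C + 3I) = 1, so geometric multiplicity = 1.
Geometric multiplicity < algebraic multiplicity, so C is not diagonalizable.

No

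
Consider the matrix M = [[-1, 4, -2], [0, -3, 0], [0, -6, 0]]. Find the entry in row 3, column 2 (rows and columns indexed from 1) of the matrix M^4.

162

Characteristic polynomial: r^3 + 4r^2 + 3r = r(r + 1)(r + 3), so the eigenvalues are -3, -1, 0.
r=0: eigenvector (-2, 0, 1).
r=-3: eigenvector (0, 1, 2).
r=-1: eigenvector (1, 0, 0).
P = [[-2, 0, 1], [0, 1, 0], [1, 2, 0]], D = diag(0, -3, -1), P⁻¹ = [[0, -2, 1], [0, 1, 0], [1, -4, 2]].
M⁴ = P·diag(0, 81, 1)·P⁻¹ = [[1, -4, 2], [0, 81, 0], [0, 162, 0]].
The requested entry is 162.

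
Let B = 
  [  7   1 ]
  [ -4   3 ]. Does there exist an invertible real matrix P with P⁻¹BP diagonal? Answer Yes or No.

No

Characteristic polynomial: p(λ) = λ^2 - 10λ + 25 = (λ - 5)^2.
λ = 5 has algebraic multiplicity 2; rank(B − 5I) = 1, so geometric multiplicity = 1.
Geometric multiplicity < algebraic multiplicity, so B is not diagonalizable.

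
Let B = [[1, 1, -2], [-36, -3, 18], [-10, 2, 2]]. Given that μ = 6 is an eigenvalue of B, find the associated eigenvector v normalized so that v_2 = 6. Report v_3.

3

B − 6I = [[-5, 1, -2], [-36, -9, 18], [-10, 2, -4]].
Solving (B − 6I)v = 0 gives the eigenspace spanned by (0, 6, 3).
With v_2 = 6, v = (0, 6, 3), so v_3 = 3.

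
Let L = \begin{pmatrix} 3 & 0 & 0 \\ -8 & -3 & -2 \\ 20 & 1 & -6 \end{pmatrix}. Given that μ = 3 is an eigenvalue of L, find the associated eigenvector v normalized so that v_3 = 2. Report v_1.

1

L − 3I = [[0, 0, 0], [-8, -6, -2], [20, 1, -9]].
Solving (L − 3I)v = 0 gives the eigenspace spanned by (1, -2, 2).
With v_3 = 2, v = (1, -2, 2), so v_1 = 1.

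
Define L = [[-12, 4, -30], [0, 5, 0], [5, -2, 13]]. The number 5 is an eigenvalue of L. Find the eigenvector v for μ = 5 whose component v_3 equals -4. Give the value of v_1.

8

L − 5I = [[-17, 4, -30], [0, 0, 0], [5, -2, 8]].
Solving (L − 5I)v = 0 gives the eigenspace spanned by (8, 4, -4).
With v_3 = -4, v = (8, 4, -4), so v_1 = 8.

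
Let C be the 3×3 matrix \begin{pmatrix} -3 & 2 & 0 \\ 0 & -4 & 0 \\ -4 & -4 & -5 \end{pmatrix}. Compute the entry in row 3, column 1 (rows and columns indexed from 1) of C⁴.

Characteristic polynomial: μ^3 + 12μ^2 + 47μ + 60 = (μ + 3)(μ + 4)(μ + 5), so the eigenvalues are -5, -4, -3.
μ=-4: eigenvector (-2, 1, 4).
μ=-3: eigenvector (1, 0, -2).
μ=-5: eigenvector (0, 0, 1).
P = [[-2, 1, 0], [1, 0, 0], [4, -2, 1]], D = diag(-4, -3, -5), P⁻¹ = [[0, 1, 0], [1, 2, 0], [2, 0, 1]].
C⁴ = P·diag(256, 81, 625)·P⁻¹ = [[81, -350, 0], [0, 256, 0], [1088, 700, 625]].
The requested entry is 1088.

1088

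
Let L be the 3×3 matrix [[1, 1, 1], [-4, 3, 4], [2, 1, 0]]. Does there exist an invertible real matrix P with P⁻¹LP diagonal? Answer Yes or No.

Yes

Characteristic polynomial: p(μ) = μ^3 - 4μ^2 + μ + 6 = (μ - 3)(μ - 2)(μ + 1).
All 3 eigenvalues are distinct, so L is diagonalizable.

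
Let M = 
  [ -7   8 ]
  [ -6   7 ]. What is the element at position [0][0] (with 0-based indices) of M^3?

-7

Characteristic polynomial: λ^2 - 1 = (λ - 1)(λ + 1), so the eigenvalues are -1, 1.
λ=-1: eigenvector (4, 3).
λ=1: eigenvector (1, 1).
P = [[4, 1], [3, 1]], D = diag(-1, 1), P⁻¹ = [[1, -1], [-3, 4]].
M³ = P·diag(-1, 1)·P⁻¹ = [[-7, 8], [-6, 7]].
The requested entry is -7.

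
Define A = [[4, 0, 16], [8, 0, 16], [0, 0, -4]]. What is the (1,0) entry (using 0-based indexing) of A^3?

Characteristic polynomial: μ^3 - 16μ = μ(μ - 4)(μ + 4), so the eigenvalues are -4, 0, 4.
μ=4: eigenvector (1, 2, 0).
μ=0: eigenvector (0, 1, 0).
μ=-4: eigenvector (-2, 0, 1).
P = [[1, 0, -2], [2, 1, 0], [0, 0, 1]], D = diag(4, 0, -4), P⁻¹ = [[1, 0, 2], [-2, 1, -4], [0, 0, 1]].
A³ = P·diag(64, 0, -64)·P⁻¹ = [[64, 0, 256], [128, 0, 256], [0, 0, -64]].
The requested entry is 128.

128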